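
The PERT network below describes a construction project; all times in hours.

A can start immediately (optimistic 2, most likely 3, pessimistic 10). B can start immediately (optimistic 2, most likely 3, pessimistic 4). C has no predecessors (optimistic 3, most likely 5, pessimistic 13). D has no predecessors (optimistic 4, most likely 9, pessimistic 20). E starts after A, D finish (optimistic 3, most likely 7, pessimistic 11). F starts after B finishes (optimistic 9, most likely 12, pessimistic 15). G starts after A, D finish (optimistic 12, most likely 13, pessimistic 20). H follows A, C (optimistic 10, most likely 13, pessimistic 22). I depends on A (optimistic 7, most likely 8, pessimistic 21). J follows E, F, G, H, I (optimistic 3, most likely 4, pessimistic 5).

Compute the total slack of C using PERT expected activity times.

4 hours

te_A = (2 + 4·3 + 10)/6 = 24/6 = 4
te_B = (2 + 4·3 + 4)/6 = 18/6 = 3
te_C = (3 + 4·5 + 13)/6 = 36/6 = 6
te_D = (4 + 4·9 + 20)/6 = 60/6 = 10
te_E = (3 + 4·7 + 11)/6 = 42/6 = 7
te_F = (9 + 4·12 + 15)/6 = 72/6 = 12
te_G = (12 + 4·13 + 20)/6 = 84/6 = 14
te_H = (10 + 4·13 + 22)/6 = 84/6 = 14
te_I = (7 + 4·8 + 21)/6 = 60/6 = 10
te_J = (3 + 4·4 + 5)/6 = 24/6 = 4

Forward pass:
ES_A = 0; EF_A = 4
ES_B = 0; EF_B = 3
ES_C = 0; EF_C = 6
ES_D = 0; EF_D = 10
ES_E = max(EF_A=4, EF_D=10) = 10; EF_E = 10+7 = 17
ES_F = 3; EF_F = 3+12 = 15
ES_G = max(EF_A=4, EF_D=10) = 10; EF_G = 10+14 = 24
ES_H = max(EF_A=4, EF_C=6) = 6; EF_H = 6+14 = 20
ES_I = 4; EF_I = 4+10 = 14
ES_J = max(EF_E=17, EF_F=15, EF_G=24, EF_H=20, EF_I=14) = 24; EF_J = 24+4 = 28
Expected project duration μ = 28 hours. Critical path: D → G → J.

Backward pass:
LF_J = 28; LS_J = 28−4 = 24
LF_I = LS_J = 24; LS_I = 24−10 = 14
LF_H = LS_J = 24; LS_H = 24−14 = 10
LF_G = LS_J = 24; LS_G = 24−14 = 10
LF_F = LS_J = 24; LS_F = 24−12 = 12
LF_E = LS_J = 24; LS_E = 24−7 = 17
LF_D = min(LS_E=17, LS_G=10) = 10; LS_D = 10−10 = 0
LF_C = LS_H = 10; LS_C = 10−6 = 4
LF_B = LS_F = 12; LS_B = 12−3 = 9
LF_A = min(LS_E=17, LS_G=10, LS_H=10, LS_I=14) = 10; LS_A = 10−4 = 6
Slack_C = LS_C − ES_C = 4 − 0 = 4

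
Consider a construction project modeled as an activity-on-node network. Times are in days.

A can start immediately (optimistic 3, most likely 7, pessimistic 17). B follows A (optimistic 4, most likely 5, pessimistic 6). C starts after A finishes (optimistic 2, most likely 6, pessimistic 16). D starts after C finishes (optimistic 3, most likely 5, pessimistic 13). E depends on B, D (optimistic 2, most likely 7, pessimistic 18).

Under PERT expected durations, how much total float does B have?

te_A = (3 + 4·7 + 17)/6 = 48/6 = 8
te_B = (4 + 4·5 + 6)/6 = 30/6 = 5
te_C = (2 + 4·6 + 16)/6 = 42/6 = 7
te_D = (3 + 4·5 + 13)/6 = 36/6 = 6
te_E = (2 + 4·7 + 18)/6 = 48/6 = 8

Forward pass:
ES_A = 0; EF_A = 8
ES_B = 8; EF_B = 8+5 = 13
ES_C = 8; EF_C = 8+7 = 15
ES_D = 15; EF_D = 15+6 = 21
ES_E = max(EF_B=13, EF_D=21) = 21; EF_E = 21+8 = 29
Expected project duration μ = 29 days. Critical path: A → C → D → E.

Backward pass:
LF_E = 29; LS_E = 29−8 = 21
LF_D = LS_E = 21; LS_D = 21−6 = 15
LF_C = LS_D = 15; LS_C = 15−7 = 8
LF_B = LS_E = 21; LS_B = 21−5 = 16
LF_A = min(LS_B=16, LS_C=8) = 8; LS_A = 8−8 = 0
Slack_B = LS_B − ES_B = 16 − 8 = 8

8 days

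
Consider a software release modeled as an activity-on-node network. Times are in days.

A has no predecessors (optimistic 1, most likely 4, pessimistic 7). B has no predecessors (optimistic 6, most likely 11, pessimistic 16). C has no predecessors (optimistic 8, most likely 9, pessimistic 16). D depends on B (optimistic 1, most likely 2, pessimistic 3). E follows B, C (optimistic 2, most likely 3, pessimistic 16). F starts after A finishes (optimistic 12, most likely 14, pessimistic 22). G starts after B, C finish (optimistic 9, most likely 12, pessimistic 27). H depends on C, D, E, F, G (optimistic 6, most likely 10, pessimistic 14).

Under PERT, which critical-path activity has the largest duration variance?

te_A = (1 + 4·4 + 7)/6 = 24/6 = 4; σ²_A = ((7−1)/6)² = 1.000
te_B = (6 + 4·11 + 16)/6 = 66/6 = 11; σ²_B = ((16−6)/6)² = 2.778
te_C = (8 + 4·9 + 16)/6 = 60/6 = 10; σ²_C = ((16−8)/6)² = 1.778
te_D = (1 + 4·2 + 3)/6 = 12/6 = 2; σ²_D = ((3−1)/6)² = 0.111
te_E = (2 + 4·3 + 16)/6 = 30/6 = 5; σ²_E = ((16−2)/6)² = 5.444
te_F = (12 + 4·14 + 22)/6 = 90/6 = 15; σ²_F = ((22−12)/6)² = 2.778
te_G = (9 + 4·12 + 27)/6 = 84/6 = 14; σ²_G = ((27−9)/6)² = 9.000
te_H = (6 + 4·10 + 14)/6 = 60/6 = 10; σ²_H = ((14−6)/6)² = 1.778

Forward pass:
ES_A = 0; EF_A = 4
ES_B = 0; EF_B = 11
ES_C = 0; EF_C = 10
ES_D = 11; EF_D = 11+2 = 13
ES_E = max(EF_B=11, EF_C=10) = 11; EF_E = 11+5 = 16
ES_F = 4; EF_F = 4+15 = 19
ES_G = max(EF_B=11, EF_C=10) = 11; EF_G = 11+14 = 25
ES_H = max(EF_C=10, EF_D=13, EF_E=16, EF_F=19, EF_G=25) = 25; EF_H = 25+10 = 35
Expected project duration μ = 35 days. Critical path: B → G → H.

Variances on critical path: σ²_B=2.778, σ²_G=9.000, σ²_H=1.778.
Largest is σ²_G = 9.000.

G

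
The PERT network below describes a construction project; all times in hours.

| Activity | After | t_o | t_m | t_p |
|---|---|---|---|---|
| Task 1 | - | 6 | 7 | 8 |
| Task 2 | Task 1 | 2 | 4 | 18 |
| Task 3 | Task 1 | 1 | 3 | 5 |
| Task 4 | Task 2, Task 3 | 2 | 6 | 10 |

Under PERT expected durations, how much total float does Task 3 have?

te_Task 1 = (6 + 4·7 + 8)/6 = 42/6 = 7
te_Task 2 = (2 + 4·4 + 18)/6 = 36/6 = 6
te_Task 3 = (1 + 4·3 + 5)/6 = 18/6 = 3
te_Task 4 = (2 + 4·6 + 10)/6 = 36/6 = 6

Forward pass:
ES_Task 1 = 0; EF_Task 1 = 7
ES_Task 2 = 7; EF_Task 2 = 7+6 = 13
ES_Task 3 = 7; EF_Task 3 = 7+3 = 10
ES_Task 4 = max(EF_Task 2=13, EF_Task 3=10) = 13; EF_Task 4 = 13+6 = 19
Expected project duration μ = 19 hours. Critical path: Task 1 → Task 2 → Task 4.

Backward pass:
LF_Task 4 = 19; LS_Task 4 = 19−6 = 13
LF_Task 3 = LS_Task 4 = 13; LS_Task 3 = 13−3 = 10
LF_Task 2 = LS_Task 4 = 13; LS_Task 2 = 13−6 = 7
LF_Task 1 = min(LS_Task 2=7, LS_Task 3=10) = 7; LS_Task 1 = 7−7 = 0
Slack_Task 3 = LS_Task 3 − ES_Task 3 = 10 − 7 = 3

3 hours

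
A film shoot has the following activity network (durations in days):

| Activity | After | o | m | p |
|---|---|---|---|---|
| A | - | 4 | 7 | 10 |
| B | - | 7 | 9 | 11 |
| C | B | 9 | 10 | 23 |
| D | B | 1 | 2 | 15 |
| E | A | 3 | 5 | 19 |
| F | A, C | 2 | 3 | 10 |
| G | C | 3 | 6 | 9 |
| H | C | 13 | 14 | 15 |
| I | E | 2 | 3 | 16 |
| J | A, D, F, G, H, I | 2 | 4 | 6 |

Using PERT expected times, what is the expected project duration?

te_A = (4 + 4·7 + 10)/6 = 42/6 = 7
te_B = (7 + 4·9 + 11)/6 = 54/6 = 9
te_C = (9 + 4·10 + 23)/6 = 72/6 = 12
te_D = (1 + 4·2 + 15)/6 = 24/6 = 4
te_E = (3 + 4·5 + 19)/6 = 42/6 = 7
te_F = (2 + 4·3 + 10)/6 = 24/6 = 4
te_G = (3 + 4·6 + 9)/6 = 36/6 = 6
te_H = (13 + 4·14 + 15)/6 = 84/6 = 14
te_I = (2 + 4·3 + 16)/6 = 30/6 = 5
te_J = (2 + 4·4 + 6)/6 = 24/6 = 4

Forward pass:
ES_A = 0; EF_A = 7
ES_B = 0; EF_B = 9
ES_C = 9; EF_C = 9+12 = 21
ES_D = 9; EF_D = 9+4 = 13
ES_E = 7; EF_E = 7+7 = 14
ES_F = max(EF_A=7, EF_C=21) = 21; EF_F = 21+4 = 25
ES_G = 21; EF_G = 21+6 = 27
ES_H = 21; EF_H = 21+14 = 35
ES_I = 14; EF_I = 14+5 = 19
ES_J = max(EF_A=7, EF_D=13, EF_F=25, EF_G=27, EF_H=35, EF_I=19) = 35; EF_J = 35+4 = 39
Expected project duration μ = 39 days. Critical path: B → C → H → J.

39 days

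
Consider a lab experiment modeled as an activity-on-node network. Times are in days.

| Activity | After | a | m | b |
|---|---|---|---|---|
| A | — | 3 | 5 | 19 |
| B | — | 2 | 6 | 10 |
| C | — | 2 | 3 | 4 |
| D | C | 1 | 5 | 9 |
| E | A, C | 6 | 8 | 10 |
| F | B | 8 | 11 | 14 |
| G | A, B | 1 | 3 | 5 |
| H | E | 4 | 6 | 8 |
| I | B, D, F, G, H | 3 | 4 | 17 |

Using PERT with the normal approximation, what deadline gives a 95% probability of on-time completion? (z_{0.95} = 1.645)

33.0 days

te_A = (3 + 4·5 + 19)/6 = 42/6 = 7; σ²_A = ((19−3)/6)² = 7.111
te_B = (2 + 4·6 + 10)/6 = 36/6 = 6; σ²_B = ((10−2)/6)² = 1.778
te_C = (2 + 4·3 + 4)/6 = 18/6 = 3; σ²_C = ((4−2)/6)² = 0.111
te_D = (1 + 4·5 + 9)/6 = 30/6 = 5; σ²_D = ((9−1)/6)² = 1.778
te_E = (6 + 4·8 + 10)/6 = 48/6 = 8; σ²_E = ((10−6)/6)² = 0.444
te_F = (8 + 4·11 + 14)/6 = 66/6 = 11; σ²_F = ((14−8)/6)² = 1.000
te_G = (1 + 4·3 + 5)/6 = 18/6 = 3; σ²_G = ((5−1)/6)² = 0.444
te_H = (4 + 4·6 + 8)/6 = 36/6 = 6; σ²_H = ((8−4)/6)² = 0.444
te_I = (3 + 4·4 + 17)/6 = 36/6 = 6; σ²_I = ((17−3)/6)² = 5.444

Forward pass:
ES_A = 0; EF_A = 7
ES_B = 0; EF_B = 6
ES_C = 0; EF_C = 3
ES_D = 3; EF_D = 3+5 = 8
ES_E = max(EF_A=7, EF_C=3) = 7; EF_E = 7+8 = 15
ES_F = 6; EF_F = 6+11 = 17
ES_G = max(EF_A=7, EF_B=6) = 7; EF_G = 7+3 = 10
ES_H = 15; EF_H = 15+6 = 21
ES_I = max(EF_B=6, EF_D=8, EF_F=17, EF_G=10, EF_H=21) = 21; EF_I = 21+6 = 27
Expected project duration μ = 27 days. Critical path: A → E → H → I.

Variance along critical path = 7.111 + 0.444 + 0.444 + 5.444 = 13.444; σ = 3.667 days.
D = μ + z·σ = 27 + 1.645·3.667 = 33.0 days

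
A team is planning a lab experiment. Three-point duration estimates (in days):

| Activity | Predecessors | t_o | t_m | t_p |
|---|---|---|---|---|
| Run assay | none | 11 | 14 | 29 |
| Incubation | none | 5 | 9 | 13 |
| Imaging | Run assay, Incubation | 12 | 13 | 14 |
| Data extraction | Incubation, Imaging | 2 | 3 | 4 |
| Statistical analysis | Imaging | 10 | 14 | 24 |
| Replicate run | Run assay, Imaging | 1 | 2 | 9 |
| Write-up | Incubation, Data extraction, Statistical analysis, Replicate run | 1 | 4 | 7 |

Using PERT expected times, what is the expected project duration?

48 days

te_Run assay = (11 + 4·14 + 29)/6 = 96/6 = 16
te_Incubation = (5 + 4·9 + 13)/6 = 54/6 = 9
te_Imaging = (12 + 4·13 + 14)/6 = 78/6 = 13
te_Data extraction = (2 + 4·3 + 4)/6 = 18/6 = 3
te_Statistical analysis = (10 + 4·14 + 24)/6 = 90/6 = 15
te_Replicate run = (1 + 4·2 + 9)/6 = 18/6 = 3
te_Write-up = (1 + 4·4 + 7)/6 = 24/6 = 4

Forward pass:
ES_Run assay = 0; EF_Run assay = 16
ES_Incubation = 0; EF_Incubation = 9
ES_Imaging = max(EF_Run assay=16, EF_Incubation=9) = 16; EF_Imaging = 16+13 = 29
ES_Data extraction = max(EF_Incubation=9, EF_Imaging=29) = 29; EF_Data extraction = 29+3 = 32
ES_Statistical analysis = 29; EF_Statistical analysis = 29+15 = 44
ES_Replicate run = max(EF_Run assay=16, EF_Imaging=29) = 29; EF_Replicate run = 29+3 = 32
ES_Write-up = max(EF_Incubation=9, EF_Data extraction=32, EF_Statistical analysis=44, EF_Replicate run=32) = 44; EF_Write-up = 44+4 = 48
Expected project duration μ = 48 days. Critical path: Run assay → Imaging → Statistical analysis → Write-up.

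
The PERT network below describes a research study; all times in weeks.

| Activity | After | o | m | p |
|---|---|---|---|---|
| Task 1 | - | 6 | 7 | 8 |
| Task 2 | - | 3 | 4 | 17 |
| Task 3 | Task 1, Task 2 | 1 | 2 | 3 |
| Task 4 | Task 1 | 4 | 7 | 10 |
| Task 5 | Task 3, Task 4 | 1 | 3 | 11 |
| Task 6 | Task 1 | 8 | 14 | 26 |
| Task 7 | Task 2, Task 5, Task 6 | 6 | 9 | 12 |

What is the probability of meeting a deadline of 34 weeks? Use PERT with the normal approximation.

te_Task 1 = (6 + 4·7 + 8)/6 = 42/6 = 7; σ²_Task 1 = ((8−6)/6)² = 0.111
te_Task 2 = (3 + 4·4 + 17)/6 = 36/6 = 6; σ²_Task 2 = ((17−3)/6)² = 5.444
te_Task 3 = (1 + 4·2 + 3)/6 = 12/6 = 2; σ²_Task 3 = ((3−1)/6)² = 0.111
te_Task 4 = (4 + 4·7 + 10)/6 = 42/6 = 7; σ²_Task 4 = ((10−4)/6)² = 1.000
te_Task 5 = (1 + 4·3 + 11)/6 = 24/6 = 4; σ²_Task 5 = ((11−1)/6)² = 2.778
te_Task 6 = (8 + 4·14 + 26)/6 = 90/6 = 15; σ²_Task 6 = ((26−8)/6)² = 9.000
te_Task 7 = (6 + 4·9 + 12)/6 = 54/6 = 9; σ²_Task 7 = ((12−6)/6)² = 1.000

Forward pass:
ES_Task 1 = 0; EF_Task 1 = 7
ES_Task 2 = 0; EF_Task 2 = 6
ES_Task 3 = max(EF_Task 1=7, EF_Task 2=6) = 7; EF_Task 3 = 7+2 = 9
ES_Task 4 = 7; EF_Task 4 = 7+7 = 14
ES_Task 5 = max(EF_Task 3=9, EF_Task 4=14) = 14; EF_Task 5 = 14+4 = 18
ES_Task 6 = 7; EF_Task 6 = 7+15 = 22
ES_Task 7 = max(EF_Task 2=6, EF_Task 5=18, EF_Task 6=22) = 22; EF_Task 7 = 22+9 = 31
Expected project duration μ = 31 weeks. Critical path: Task 1 → Task 6 → Task 7.

Variance along critical path = 0.111 + 9.000 + 1.000 = 10.111; σ = √10.111 = 3.180 weeks.
Z = (34 − 31) / 3.180 = 0.943
P(T ≤ 34) = Φ(0.943) ≈ 0.827

0.827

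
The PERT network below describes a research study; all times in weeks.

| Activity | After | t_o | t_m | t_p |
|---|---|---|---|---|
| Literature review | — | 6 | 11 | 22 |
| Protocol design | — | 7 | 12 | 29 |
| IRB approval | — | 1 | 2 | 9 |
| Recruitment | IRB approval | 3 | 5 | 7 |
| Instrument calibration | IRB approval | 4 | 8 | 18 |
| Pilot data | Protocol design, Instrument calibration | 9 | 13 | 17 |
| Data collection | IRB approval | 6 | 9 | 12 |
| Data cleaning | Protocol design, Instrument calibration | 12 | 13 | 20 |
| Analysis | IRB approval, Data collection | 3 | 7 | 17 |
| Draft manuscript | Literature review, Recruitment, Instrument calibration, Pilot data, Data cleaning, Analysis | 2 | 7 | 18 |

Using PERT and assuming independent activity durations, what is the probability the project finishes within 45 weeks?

te_Literature review = (6 + 4·11 + 22)/6 = 72/6 = 12; σ²_Literature review = ((22−6)/6)² = 7.111
te_Protocol design = (7 + 4·12 + 29)/6 = 84/6 = 14; σ²_Protocol design = ((29−7)/6)² = 13.444
te_IRB approval = (1 + 4·2 + 9)/6 = 18/6 = 3; σ²_IRB approval = ((9−1)/6)² = 1.778
te_Recruitment = (3 + 4·5 + 7)/6 = 30/6 = 5; σ²_Recruitment = ((7−3)/6)² = 0.444
te_Instrument calibration = (4 + 4·8 + 18)/6 = 54/6 = 9; σ²_Instrument calibration = ((18−4)/6)² = 5.444
te_Pilot data = (9 + 4·13 + 17)/6 = 78/6 = 13; σ²_Pilot data = ((17−9)/6)² = 1.778
te_Data collection = (6 + 4·9 + 12)/6 = 54/6 = 9; σ²_Data collection = ((12−6)/6)² = 1.000
te_Data cleaning = (12 + 4·13 + 20)/6 = 84/6 = 14; σ²_Data cleaning = ((20−12)/6)² = 1.778
te_Analysis = (3 + 4·7 + 17)/6 = 48/6 = 8; σ²_Analysis = ((17−3)/6)² = 5.444
te_Draft manuscript = (2 + 4·7 + 18)/6 = 48/6 = 8; σ²_Draft manuscript = ((18−2)/6)² = 7.111

Forward pass:
ES_Literature review = 0; EF_Literature review = 12
ES_Protocol design = 0; EF_Protocol design = 14
ES_IRB approval = 0; EF_IRB approval = 3
ES_Recruitment = 3; EF_Recruitment = 3+5 = 8
ES_Instrument calibration = 3; EF_Instrument calibration = 3+9 = 12
ES_Pilot data = max(EF_Protocol design=14, EF_Instrument calibration=12) = 14; EF_Pilot data = 14+13 = 27
ES_Data collection = 3; EF_Data collection = 3+9 = 12
ES_Data cleaning = max(EF_Protocol design=14, EF_Instrument calibration=12) = 14; EF_Data cleaning = 14+14 = 28
ES_Analysis = max(EF_IRB approval=3, EF_Data collection=12) = 12; EF_Analysis = 12+8 = 20
ES_Draft manuscript = max(EF_Literature review=12, EF_Recruitment=8, EF_Instrument calibration=12, EF_Pilot data=27, EF_Data cleaning=28, EF_Analysis=20) = 28; EF_Draft manuscript = 28+8 = 36
Expected project duration μ = 36 weeks. Critical path: Protocol design → Data cleaning → Draft manuscript.

Variance along critical path = 13.444 + 1.778 + 7.111 = 22.333; σ = √22.333 = 4.726 weeks.
Z = (45 − 36) / 4.726 = 1.904
P(T ≤ 45) = Φ(1.904) ≈ 0.972

0.972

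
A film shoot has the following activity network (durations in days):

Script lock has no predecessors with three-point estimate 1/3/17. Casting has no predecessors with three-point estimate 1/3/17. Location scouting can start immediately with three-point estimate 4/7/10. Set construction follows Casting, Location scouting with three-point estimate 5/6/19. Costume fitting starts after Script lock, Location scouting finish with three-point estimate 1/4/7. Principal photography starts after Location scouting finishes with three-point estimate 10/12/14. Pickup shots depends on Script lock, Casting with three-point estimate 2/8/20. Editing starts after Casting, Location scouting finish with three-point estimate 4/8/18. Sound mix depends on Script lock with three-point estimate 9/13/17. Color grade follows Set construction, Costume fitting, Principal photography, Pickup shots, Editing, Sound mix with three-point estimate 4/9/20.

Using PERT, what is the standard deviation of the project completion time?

2.92 days

te_Script lock = (1 + 4·3 + 17)/6 = 30/6 = 5; σ²_Script lock = ((17−1)/6)² = 7.111
te_Casting = (1 + 4·3 + 17)/6 = 30/6 = 5; σ²_Casting = ((17−1)/6)² = 7.111
te_Location scouting = (4 + 4·7 + 10)/6 = 42/6 = 7; σ²_Location scouting = ((10−4)/6)² = 1.000
te_Set construction = (5 + 4·6 + 19)/6 = 48/6 = 8; σ²_Set construction = ((19−5)/6)² = 5.444
te_Costume fitting = (1 + 4·4 + 7)/6 = 24/6 = 4; σ²_Costume fitting = ((7−1)/6)² = 1.000
te_Principal photography = (10 + 4·12 + 14)/6 = 72/6 = 12; σ²_Principal photography = ((14−10)/6)² = 0.444
te_Pickup shots = (2 + 4·8 + 20)/6 = 54/6 = 9; σ²_Pickup shots = ((20−2)/6)² = 9.000
te_Editing = (4 + 4·8 + 18)/6 = 54/6 = 9; σ²_Editing = ((18−4)/6)² = 5.444
te_Sound mix = (9 + 4·13 + 17)/6 = 78/6 = 13; σ²_Sound mix = ((17−9)/6)² = 1.778
te_Color grade = (4 + 4·9 + 20)/6 = 60/6 = 10; σ²_Color grade = ((20−4)/6)² = 7.111

Forward pass:
ES_Script lock = 0; EF_Script lock = 5
ES_Casting = 0; EF_Casting = 5
ES_Location scouting = 0; EF_Location scouting = 7
ES_Set construction = max(EF_Casting=5, EF_Location scouting=7) = 7; EF_Set construction = 7+8 = 15
ES_Costume fitting = max(EF_Script lock=5, EF_Location scouting=7) = 7; EF_Costume fitting = 7+4 = 11
ES_Principal photography = 7; EF_Principal photography = 7+12 = 19
ES_Pickup shots = max(EF_Script lock=5, EF_Casting=5) = 5; EF_Pickup shots = 5+9 = 14
ES_Editing = max(EF_Casting=5, EF_Location scouting=7) = 7; EF_Editing = 7+9 = 16
ES_Sound mix = 5; EF_Sound mix = 5+13 = 18
ES_Color grade = max(EF_Set construction=15, EF_Costume fitting=11, EF_Principal photography=19, EF_Pickup shots=14, EF_Editing=16, EF_Sound mix=18) = 19; EF_Color grade = 19+10 = 29
Expected project duration μ = 29 days. Critical path: Location scouting → Principal photography → Color grade.

Variance along critical path = 1.000 + 0.444 + 7.111 = 8.556
σ = √8.556 = 2.925 days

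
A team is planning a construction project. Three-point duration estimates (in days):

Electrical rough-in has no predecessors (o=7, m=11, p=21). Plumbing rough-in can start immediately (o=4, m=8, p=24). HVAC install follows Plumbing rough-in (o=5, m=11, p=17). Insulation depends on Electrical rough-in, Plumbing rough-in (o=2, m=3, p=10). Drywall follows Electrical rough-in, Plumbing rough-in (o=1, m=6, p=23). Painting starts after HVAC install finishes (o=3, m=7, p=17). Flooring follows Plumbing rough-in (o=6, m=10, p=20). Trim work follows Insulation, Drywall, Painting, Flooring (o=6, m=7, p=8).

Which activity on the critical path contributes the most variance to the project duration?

Plumbing rough-in

te_Electrical rough-in = (7 + 4·11 + 21)/6 = 72/6 = 12; σ²_Electrical rough-in = ((21−7)/6)² = 5.444
te_Plumbing rough-in = (4 + 4·8 + 24)/6 = 60/6 = 10; σ²_Plumbing rough-in = ((24−4)/6)² = 11.111
te_HVAC install = (5 + 4·11 + 17)/6 = 66/6 = 11; σ²_HVAC install = ((17−5)/6)² = 4.000
te_Insulation = (2 + 4·3 + 10)/6 = 24/6 = 4; σ²_Insulation = ((10−2)/6)² = 1.778
te_Drywall = (1 + 4·6 + 23)/6 = 48/6 = 8; σ²_Drywall = ((23−1)/6)² = 13.444
te_Painting = (3 + 4·7 + 17)/6 = 48/6 = 8; σ²_Painting = ((17−3)/6)² = 5.444
te_Flooring = (6 + 4·10 + 20)/6 = 66/6 = 11; σ²_Flooring = ((20−6)/6)² = 5.444
te_Trim work = (6 + 4·7 + 8)/6 = 42/6 = 7; σ²_Trim work = ((8−6)/6)² = 0.111

Forward pass:
ES_Electrical rough-in = 0; EF_Electrical rough-in = 12
ES_Plumbing rough-in = 0; EF_Plumbing rough-in = 10
ES_HVAC install = 10; EF_HVAC install = 10+11 = 21
ES_Insulation = max(EF_Electrical rough-in=12, EF_Plumbing rough-in=10) = 12; EF_Insulation = 12+4 = 16
ES_Drywall = max(EF_Electrical rough-in=12, EF_Plumbing rough-in=10) = 12; EF_Drywall = 12+8 = 20
ES_Painting = 21; EF_Painting = 21+8 = 29
ES_Flooring = 10; EF_Flooring = 10+11 = 21
ES_Trim work = max(EF_Insulation=16, EF_Drywall=20, EF_Painting=29, EF_Flooring=21) = 29; EF_Trim work = 29+7 = 36
Expected project duration μ = 36 days. Critical path: Plumbing rough-in → HVAC install → Painting → Trim work.

Variances on critical path: σ²_Plumbing rough-in=11.111, σ²_HVAC install=4.000, σ²_Painting=5.444, σ²_Trim work=0.111.
Largest is σ²_Plumbing rough-in = 11.111.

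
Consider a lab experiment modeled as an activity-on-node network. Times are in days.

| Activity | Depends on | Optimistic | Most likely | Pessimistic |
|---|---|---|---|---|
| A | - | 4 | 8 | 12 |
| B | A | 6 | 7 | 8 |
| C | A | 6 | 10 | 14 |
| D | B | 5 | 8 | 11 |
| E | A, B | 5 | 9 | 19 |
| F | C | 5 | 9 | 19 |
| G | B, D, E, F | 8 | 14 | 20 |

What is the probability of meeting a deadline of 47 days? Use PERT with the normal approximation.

0.917

te_A = (4 + 4·8 + 12)/6 = 48/6 = 8; σ²_A = ((12−4)/6)² = 1.778
te_B = (6 + 4·7 + 8)/6 = 42/6 = 7; σ²_B = ((8−6)/6)² = 0.111
te_C = (6 + 4·10 + 14)/6 = 60/6 = 10; σ²_C = ((14−6)/6)² = 1.778
te_D = (5 + 4·8 + 11)/6 = 48/6 = 8; σ²_D = ((11−5)/6)² = 1.000
te_E = (5 + 4·9 + 19)/6 = 60/6 = 10; σ²_E = ((19−5)/6)² = 5.444
te_F = (5 + 4·9 + 19)/6 = 60/6 = 10; σ²_F = ((19−5)/6)² = 5.444
te_G = (8 + 4·14 + 20)/6 = 84/6 = 14; σ²_G = ((20−8)/6)² = 4.000

Forward pass:
ES_A = 0; EF_A = 8
ES_B = 8; EF_B = 8+7 = 15
ES_C = 8; EF_C = 8+10 = 18
ES_D = 15; EF_D = 15+8 = 23
ES_E = max(EF_A=8, EF_B=15) = 15; EF_E = 15+10 = 25
ES_F = 18; EF_F = 18+10 = 28
ES_G = max(EF_B=15, EF_D=23, EF_E=25, EF_F=28) = 28; EF_G = 28+14 = 42
Expected project duration μ = 42 days. Critical path: A → C → F → G.

Variance along critical path = 1.778 + 1.778 + 5.444 + 4.000 = 13.000; σ = √13.000 = 3.606 days.
Z = (47 − 42) / 3.606 = 1.387
P(T ≤ 47) = Φ(1.387) ≈ 0.917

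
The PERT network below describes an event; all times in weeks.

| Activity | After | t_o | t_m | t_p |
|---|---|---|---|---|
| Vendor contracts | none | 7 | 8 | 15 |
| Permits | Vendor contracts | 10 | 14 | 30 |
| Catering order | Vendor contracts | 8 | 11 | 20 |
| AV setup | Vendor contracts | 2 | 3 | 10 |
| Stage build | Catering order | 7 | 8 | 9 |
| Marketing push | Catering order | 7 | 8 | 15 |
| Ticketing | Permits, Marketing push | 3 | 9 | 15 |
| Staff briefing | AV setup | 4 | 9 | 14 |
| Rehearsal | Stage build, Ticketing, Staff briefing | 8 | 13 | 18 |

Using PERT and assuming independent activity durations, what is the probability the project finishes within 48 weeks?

te_Vendor contracts = (7 + 4·8 + 15)/6 = 54/6 = 9; σ²_Vendor contracts = ((15−7)/6)² = 1.778
te_Permits = (10 + 4·14 + 30)/6 = 96/6 = 16; σ²_Permits = ((30−10)/6)² = 11.111
te_Catering order = (8 + 4·11 + 20)/6 = 72/6 = 12; σ²_Catering order = ((20−8)/6)² = 4.000
te_AV setup = (2 + 4·3 + 10)/6 = 24/6 = 4; σ²_AV setup = ((10−2)/6)² = 1.778
te_Stage build = (7 + 4·8 + 9)/6 = 48/6 = 8; σ²_Stage build = ((9−7)/6)² = 0.111
te_Marketing push = (7 + 4·8 + 15)/6 = 54/6 = 9; σ²_Marketing push = ((15−7)/6)² = 1.778
te_Ticketing = (3 + 4·9 + 15)/6 = 54/6 = 9; σ²_Ticketing = ((15−3)/6)² = 4.000
te_Staff briefing = (4 + 4·9 + 14)/6 = 54/6 = 9; σ²_Staff briefing = ((14−4)/6)² = 2.778
te_Rehearsal = (8 + 4·13 + 18)/6 = 78/6 = 13; σ²_Rehearsal = ((18−8)/6)² = 2.778

Forward pass:
ES_Vendor contracts = 0; EF_Vendor contracts = 9
ES_Permits = 9; EF_Permits = 9+16 = 25
ES_Catering order = 9; EF_Catering order = 9+12 = 21
ES_AV setup = 9; EF_AV setup = 9+4 = 13
ES_Stage build = 21; EF_Stage build = 21+8 = 29
ES_Marketing push = 21; EF_Marketing push = 21+9 = 30
ES_Ticketing = max(EF_Permits=25, EF_Marketing push=30) = 30; EF_Ticketing = 30+9 = 39
ES_Staff briefing = 13; EF_Staff briefing = 13+9 = 22
ES_Rehearsal = max(EF_Stage build=29, EF_Ticketing=39, EF_Staff briefing=22) = 39; EF_Rehearsal = 39+13 = 52
Expected project duration μ = 52 weeks. Critical path: Vendor contracts → Catering order → Marketing push → Ticketing → Rehearsal.

Variance along critical path = 1.778 + 4.000 + 1.778 + 4.000 + 2.778 = 14.333; σ = √14.333 = 3.786 weeks.
Z = (48 − 52) / 3.786 = -1.057
P(T ≤ 48) = Φ(-1.057) ≈ 0.145

0.145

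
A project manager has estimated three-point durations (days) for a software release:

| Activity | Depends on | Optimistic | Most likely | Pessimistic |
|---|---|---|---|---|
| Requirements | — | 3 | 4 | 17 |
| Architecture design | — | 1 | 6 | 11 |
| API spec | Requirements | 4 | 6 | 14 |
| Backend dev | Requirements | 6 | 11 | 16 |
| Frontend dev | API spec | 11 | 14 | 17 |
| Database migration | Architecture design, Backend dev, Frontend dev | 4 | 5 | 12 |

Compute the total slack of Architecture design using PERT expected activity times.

te_Requirements = (3 + 4·4 + 17)/6 = 36/6 = 6
te_Architecture design = (1 + 4·6 + 11)/6 = 36/6 = 6
te_API spec = (4 + 4·6 + 14)/6 = 42/6 = 7
te_Backend dev = (6 + 4·11 + 16)/6 = 66/6 = 11
te_Frontend dev = (11 + 4·14 + 17)/6 = 84/6 = 14
te_Database migration = (4 + 4·5 + 12)/6 = 36/6 = 6

Forward pass:
ES_Requirements = 0; EF_Requirements = 6
ES_Architecture design = 0; EF_Architecture design = 6
ES_API spec = 6; EF_API spec = 6+7 = 13
ES_Backend dev = 6; EF_Backend dev = 6+11 = 17
ES_Frontend dev = 13; EF_Frontend dev = 13+14 = 27
ES_Database migration = max(EF_Architecture design=6, EF_Backend dev=17, EF_Frontend dev=27) = 27; EF_Database migration = 27+6 = 33
Expected project duration μ = 33 days. Critical path: Requirements → API spec → Frontend dev → Database migration.

Backward pass:
LF_Database migration = 33; LS_Database migration = 33−6 = 27
LF_Frontend dev = LS_Database migration = 27; LS_Frontend dev = 27−14 = 13
LF_Backend dev = LS_Database migration = 27; LS_Backend dev = 27−11 = 16
LF_API spec = LS_Frontend dev = 13; LS_API spec = 13−7 = 6
LF_Architecture design = LS_Database migration = 27; LS_Architecture design = 27−6 = 21
LF_Requirements = min(LS_API spec=6, LS_Backend dev=16) = 6; LS_Requirements = 6−6 = 0
Slack_Architecture design = LS_Architecture design − ES_Architecture design = 21 − 0 = 21

21 days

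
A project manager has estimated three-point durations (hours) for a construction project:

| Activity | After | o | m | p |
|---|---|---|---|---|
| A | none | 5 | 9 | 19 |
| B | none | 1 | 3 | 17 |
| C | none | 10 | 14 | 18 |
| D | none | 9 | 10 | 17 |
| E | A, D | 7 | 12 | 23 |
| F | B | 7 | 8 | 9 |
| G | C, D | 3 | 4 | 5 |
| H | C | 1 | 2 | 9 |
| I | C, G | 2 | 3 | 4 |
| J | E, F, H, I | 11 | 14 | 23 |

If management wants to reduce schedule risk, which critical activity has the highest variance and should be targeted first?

te_A = (5 + 4·9 + 19)/6 = 60/6 = 10; σ²_A = ((19−5)/6)² = 5.444
te_B = (1 + 4·3 + 17)/6 = 30/6 = 5; σ²_B = ((17−1)/6)² = 7.111
te_C = (10 + 4·14 + 18)/6 = 84/6 = 14; σ²_C = ((18−10)/6)² = 1.778
te_D = (9 + 4·10 + 17)/6 = 66/6 = 11; σ²_D = ((17−9)/6)² = 1.778
te_E = (7 + 4·12 + 23)/6 = 78/6 = 13; σ²_E = ((23−7)/6)² = 7.111
te_F = (7 + 4·8 + 9)/6 = 48/6 = 8; σ²_F = ((9−7)/6)² = 0.111
te_G = (3 + 4·4 + 5)/6 = 24/6 = 4; σ²_G = ((5−3)/6)² = 0.111
te_H = (1 + 4·2 + 9)/6 = 18/6 = 3; σ²_H = ((9−1)/6)² = 1.778
te_I = (2 + 4·3 + 4)/6 = 18/6 = 3; σ²_I = ((4−2)/6)² = 0.111
te_J = (11 + 4·14 + 23)/6 = 90/6 = 15; σ²_J = ((23−11)/6)² = 4.000

Forward pass:
ES_A = 0; EF_A = 10
ES_B = 0; EF_B = 5
ES_C = 0; EF_C = 14
ES_D = 0; EF_D = 11
ES_E = max(EF_A=10, EF_D=11) = 11; EF_E = 11+13 = 24
ES_F = 5; EF_F = 5+8 = 13
ES_G = max(EF_C=14, EF_D=11) = 14; EF_G = 14+4 = 18
ES_H = 14; EF_H = 14+3 = 17
ES_I = max(EF_C=14, EF_G=18) = 18; EF_I = 18+3 = 21
ES_J = max(EF_E=24, EF_F=13, EF_H=17, EF_I=21) = 24; EF_J = 24+15 = 39
Expected project duration μ = 39 hours. Critical path: D → E → J.

Variances on critical path: σ²_D=1.778, σ²_E=7.111, σ²_J=4.000.
Largest is σ²_E = 7.111.

E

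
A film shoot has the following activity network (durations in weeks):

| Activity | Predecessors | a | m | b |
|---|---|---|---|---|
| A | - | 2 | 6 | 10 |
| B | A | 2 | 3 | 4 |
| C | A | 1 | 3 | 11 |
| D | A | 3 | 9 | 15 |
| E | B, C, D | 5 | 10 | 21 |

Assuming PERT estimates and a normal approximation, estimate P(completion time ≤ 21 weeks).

te_A = (2 + 4·6 + 10)/6 = 36/6 = 6; σ²_A = ((10−2)/6)² = 1.778
te_B = (2 + 4·3 + 4)/6 = 18/6 = 3; σ²_B = ((4−2)/6)² = 0.111
te_C = (1 + 4·3 + 11)/6 = 24/6 = 4; σ²_C = ((11−1)/6)² = 2.778
te_D = (3 + 4·9 + 15)/6 = 54/6 = 9; σ²_D = ((15−3)/6)² = 4.000
te_E = (5 + 4·10 + 21)/6 = 66/6 = 11; σ²_E = ((21−5)/6)² = 7.111

Forward pass:
ES_A = 0; EF_A = 6
ES_B = 6; EF_B = 6+3 = 9
ES_C = 6; EF_C = 6+4 = 10
ES_D = 6; EF_D = 6+9 = 15
ES_E = max(EF_B=9, EF_C=10, EF_D=15) = 15; EF_E = 15+11 = 26
Expected project duration μ = 26 weeks. Critical path: A → D → E.

Variance along critical path = 1.778 + 4.000 + 7.111 = 12.889; σ = √12.889 = 3.590 weeks.
Z = (21 − 26) / 3.590 = -1.393
P(T ≤ 21) = Φ(-1.393) ≈ 0.082

0.082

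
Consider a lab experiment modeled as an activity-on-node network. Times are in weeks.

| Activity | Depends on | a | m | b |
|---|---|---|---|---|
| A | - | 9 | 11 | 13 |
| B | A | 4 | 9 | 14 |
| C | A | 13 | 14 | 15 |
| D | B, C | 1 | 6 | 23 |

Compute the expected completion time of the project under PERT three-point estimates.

33 weeks

te_A = (9 + 4·11 + 13)/6 = 66/6 = 11
te_B = (4 + 4·9 + 14)/6 = 54/6 = 9
te_C = (13 + 4·14 + 15)/6 = 84/6 = 14
te_D = (1 + 4·6 + 23)/6 = 48/6 = 8

Forward pass:
ES_A = 0; EF_A = 11
ES_B = 11; EF_B = 11+9 = 20
ES_C = 11; EF_C = 11+14 = 25
ES_D = max(EF_B=20, EF_C=25) = 25; EF_D = 25+8 = 33
Expected project duration μ = 33 weeks. Critical path: A → C → D.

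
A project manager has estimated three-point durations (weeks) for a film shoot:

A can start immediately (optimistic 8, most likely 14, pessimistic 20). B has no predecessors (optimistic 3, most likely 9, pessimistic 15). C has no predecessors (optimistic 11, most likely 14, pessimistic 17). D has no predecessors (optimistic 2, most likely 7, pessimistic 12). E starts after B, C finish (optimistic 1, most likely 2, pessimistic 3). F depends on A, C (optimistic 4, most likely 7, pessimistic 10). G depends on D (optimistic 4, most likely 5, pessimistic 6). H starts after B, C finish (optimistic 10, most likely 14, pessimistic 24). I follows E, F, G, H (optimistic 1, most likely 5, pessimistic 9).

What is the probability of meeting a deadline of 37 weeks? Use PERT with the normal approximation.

0.852

te_A = (8 + 4·14 + 20)/6 = 84/6 = 14; σ²_A = ((20−8)/6)² = 4.000
te_B = (3 + 4·9 + 15)/6 = 54/6 = 9; σ²_B = ((15−3)/6)² = 4.000
te_C = (11 + 4·14 + 17)/6 = 84/6 = 14; σ²_C = ((17−11)/6)² = 1.000
te_D = (2 + 4·7 + 12)/6 = 42/6 = 7; σ²_D = ((12−2)/6)² = 2.778
te_E = (1 + 4·2 + 3)/6 = 12/6 = 2; σ²_E = ((3−1)/6)² = 0.111
te_F = (4 + 4·7 + 10)/6 = 42/6 = 7; σ²_F = ((10−4)/6)² = 1.000
te_G = (4 + 4·5 + 6)/6 = 30/6 = 5; σ²_G = ((6−4)/6)² = 0.111
te_H = (10 + 4·14 + 24)/6 = 90/6 = 15; σ²_H = ((24−10)/6)² = 5.444
te_I = (1 + 4·5 + 9)/6 = 30/6 = 5; σ²_I = ((9−1)/6)² = 1.778

Forward pass:
ES_A = 0; EF_A = 14
ES_B = 0; EF_B = 9
ES_C = 0; EF_C = 14
ES_D = 0; EF_D = 7
ES_E = max(EF_B=9, EF_C=14) = 14; EF_E = 14+2 = 16
ES_F = max(EF_A=14, EF_C=14) = 14; EF_F = 14+7 = 21
ES_G = 7; EF_G = 7+5 = 12
ES_H = max(EF_B=9, EF_C=14) = 14; EF_H = 14+15 = 29
ES_I = max(EF_E=16, EF_F=21, EF_G=12, EF_H=29) = 29; EF_I = 29+5 = 34
Expected project duration μ = 34 weeks. Critical path: C → H → I.

Variance along critical path = 1.000 + 5.444 + 1.778 = 8.222; σ = √8.222 = 2.867 weeks.
Z = (37 − 34) / 2.867 = 1.046
P(T ≤ 37) = Φ(1.046) ≈ 0.852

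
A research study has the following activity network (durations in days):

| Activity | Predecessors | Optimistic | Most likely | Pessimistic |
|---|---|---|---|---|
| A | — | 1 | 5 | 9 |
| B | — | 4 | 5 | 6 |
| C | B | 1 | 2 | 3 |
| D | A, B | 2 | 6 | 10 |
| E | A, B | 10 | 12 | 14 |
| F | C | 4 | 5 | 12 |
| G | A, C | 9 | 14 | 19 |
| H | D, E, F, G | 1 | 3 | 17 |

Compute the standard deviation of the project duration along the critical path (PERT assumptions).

3.18 days

te_A = (1 + 4·5 + 9)/6 = 30/6 = 5; σ²_A = ((9−1)/6)² = 1.778
te_B = (4 + 4·5 + 6)/6 = 30/6 = 5; σ²_B = ((6−4)/6)² = 0.111
te_C = (1 + 4·2 + 3)/6 = 12/6 = 2; σ²_C = ((3−1)/6)² = 0.111
te_D = (2 + 4·6 + 10)/6 = 36/6 = 6; σ²_D = ((10−2)/6)² = 1.778
te_E = (10 + 4·12 + 14)/6 = 72/6 = 12; σ²_E = ((14−10)/6)² = 0.444
te_F = (4 + 4·5 + 12)/6 = 36/6 = 6; σ²_F = ((12−4)/6)² = 1.778
te_G = (9 + 4·14 + 19)/6 = 84/6 = 14; σ²_G = ((19−9)/6)² = 2.778
te_H = (1 + 4·3 + 17)/6 = 30/6 = 5; σ²_H = ((17−1)/6)² = 7.111

Forward pass:
ES_A = 0; EF_A = 5
ES_B = 0; EF_B = 5
ES_C = 5; EF_C = 5+2 = 7
ES_D = max(EF_A=5, EF_B=5) = 5; EF_D = 5+6 = 11
ES_E = max(EF_A=5, EF_B=5) = 5; EF_E = 5+12 = 17
ES_F = 7; EF_F = 7+6 = 13
ES_G = max(EF_A=5, EF_C=7) = 7; EF_G = 7+14 = 21
ES_H = max(EF_D=11, EF_E=17, EF_F=13, EF_G=21) = 21; EF_H = 21+5 = 26
Expected project duration μ = 26 days. Critical path: B → C → G → H.

Variance along critical path = 0.111 + 0.111 + 2.778 + 7.111 = 10.111
σ = √10.111 = 3.180 days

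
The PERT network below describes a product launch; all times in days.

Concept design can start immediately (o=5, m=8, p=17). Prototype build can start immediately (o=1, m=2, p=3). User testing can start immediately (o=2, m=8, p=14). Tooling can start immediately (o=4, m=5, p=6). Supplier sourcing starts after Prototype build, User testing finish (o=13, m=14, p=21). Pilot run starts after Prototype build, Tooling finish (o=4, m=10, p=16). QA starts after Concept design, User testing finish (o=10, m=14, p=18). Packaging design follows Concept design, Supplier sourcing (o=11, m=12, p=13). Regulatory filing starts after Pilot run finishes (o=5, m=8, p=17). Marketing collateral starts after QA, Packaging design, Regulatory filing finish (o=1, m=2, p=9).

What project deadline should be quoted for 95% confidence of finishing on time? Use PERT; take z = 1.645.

42.6 days

te_Concept design = (5 + 4·8 + 17)/6 = 54/6 = 9; σ²_Concept design = ((17−5)/6)² = 4.000
te_Prototype build = (1 + 4·2 + 3)/6 = 12/6 = 2; σ²_Prototype build = ((3−1)/6)² = 0.111
te_User testing = (2 + 4·8 + 14)/6 = 48/6 = 8; σ²_User testing = ((14−2)/6)² = 4.000
te_Tooling = (4 + 4·5 + 6)/6 = 30/6 = 5; σ²_Tooling = ((6−4)/6)² = 0.111
te_Supplier sourcing = (13 + 4·14 + 21)/6 = 90/6 = 15; σ²_Supplier sourcing = ((21−13)/6)² = 1.778
te_Pilot run = (4 + 4·10 + 16)/6 = 60/6 = 10; σ²_Pilot run = ((16−4)/6)² = 4.000
te_QA = (10 + 4·14 + 18)/6 = 84/6 = 14; σ²_QA = ((18−10)/6)² = 1.778
te_Packaging design = (11 + 4·12 + 13)/6 = 72/6 = 12; σ²_Packaging design = ((13−11)/6)² = 0.111
te_Regulatory filing = (5 + 4·8 + 17)/6 = 54/6 = 9; σ²_Regulatory filing = ((17−5)/6)² = 4.000
te_Marketing collateral = (1 + 4·2 + 9)/6 = 18/6 = 3; σ²_Marketing collateral = ((9−1)/6)² = 1.778

Forward pass:
ES_Concept design = 0; EF_Concept design = 9
ES_Prototype build = 0; EF_Prototype build = 2
ES_User testing = 0; EF_User testing = 8
ES_Tooling = 0; EF_Tooling = 5
ES_Supplier sourcing = max(EF_Prototype build=2, EF_User testing=8) = 8; EF_Supplier sourcing = 8+15 = 23
ES_Pilot run = max(EF_Prototype build=2, EF_Tooling=5) = 5; EF_Pilot run = 5+10 = 15
ES_QA = max(EF_Concept design=9, EF_User testing=8) = 9; EF_QA = 9+14 = 23
ES_Packaging design = max(EF_Concept design=9, EF_Supplier sourcing=23) = 23; EF_Packaging design = 23+12 = 35
ES_Regulatory filing = 15; EF_Regulatory filing = 15+9 = 24
ES_Marketing collateral = max(EF_QA=23, EF_Packaging design=35, EF_Regulatory filing=24) = 35; EF_Marketing collateral = 35+3 = 38
Expected project duration μ = 38 days. Critical path: User testing → Supplier sourcing → Packaging design → Marketing collateral.

Variance along critical path = 4.000 + 1.778 + 0.111 + 1.778 = 7.667; σ = 2.769 days.
D = μ + z·σ = 38 + 1.645·2.769 = 42.6 days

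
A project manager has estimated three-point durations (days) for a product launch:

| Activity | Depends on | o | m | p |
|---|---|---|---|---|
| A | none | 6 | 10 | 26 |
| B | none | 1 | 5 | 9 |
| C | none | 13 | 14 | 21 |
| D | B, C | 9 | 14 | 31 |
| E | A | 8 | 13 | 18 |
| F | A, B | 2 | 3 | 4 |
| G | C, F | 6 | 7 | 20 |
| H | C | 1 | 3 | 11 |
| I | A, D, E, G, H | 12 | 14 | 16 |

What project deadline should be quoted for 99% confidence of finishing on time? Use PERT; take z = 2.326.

54.2 days

te_A = (6 + 4·10 + 26)/6 = 72/6 = 12; σ²_A = ((26−6)/6)² = 11.111
te_B = (1 + 4·5 + 9)/6 = 30/6 = 5; σ²_B = ((9−1)/6)² = 1.778
te_C = (13 + 4·14 + 21)/6 = 90/6 = 15; σ²_C = ((21−13)/6)² = 1.778
te_D = (9 + 4·14 + 31)/6 = 96/6 = 16; σ²_D = ((31−9)/6)² = 13.444
te_E = (8 + 4·13 + 18)/6 = 78/6 = 13; σ²_E = ((18−8)/6)² = 2.778
te_F = (2 + 4·3 + 4)/6 = 18/6 = 3; σ²_F = ((4−2)/6)² = 0.111
te_G = (6 + 4·7 + 20)/6 = 54/6 = 9; σ²_G = ((20−6)/6)² = 5.444
te_H = (1 + 4·3 + 11)/6 = 24/6 = 4; σ²_H = ((11−1)/6)² = 2.778
te_I = (12 + 4·14 + 16)/6 = 84/6 = 14; σ²_I = ((16−12)/6)² = 0.444

Forward pass:
ES_A = 0; EF_A = 12
ES_B = 0; EF_B = 5
ES_C = 0; EF_C = 15
ES_D = max(EF_B=5, EF_C=15) = 15; EF_D = 15+16 = 31
ES_E = 12; EF_E = 12+13 = 25
ES_F = max(EF_A=12, EF_B=5) = 12; EF_F = 12+3 = 15
ES_G = max(EF_C=15, EF_F=15) = 15; EF_G = 15+9 = 24
ES_H = 15; EF_H = 15+4 = 19
ES_I = max(EF_A=12, EF_D=31, EF_E=25, EF_G=24, EF_H=19) = 31; EF_I = 31+14 = 45
Expected project duration μ = 45 days. Critical path: C → D → I.

Variance along critical path = 1.778 + 13.444 + 0.444 = 15.667; σ = 3.958 days.
D = μ + z·σ = 45 + 2.326·3.958 = 54.2 days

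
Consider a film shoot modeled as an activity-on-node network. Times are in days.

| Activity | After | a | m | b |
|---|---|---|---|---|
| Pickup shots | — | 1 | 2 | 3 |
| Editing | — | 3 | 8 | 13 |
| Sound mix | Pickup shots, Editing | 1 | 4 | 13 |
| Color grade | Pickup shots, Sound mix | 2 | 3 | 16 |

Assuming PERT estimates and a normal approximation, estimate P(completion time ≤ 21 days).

0.805

te_Pickup shots = (1 + 4·2 + 3)/6 = 12/6 = 2; σ²_Pickup shots = ((3−1)/6)² = 0.111
te_Editing = (3 + 4·8 + 13)/6 = 48/6 = 8; σ²_Editing = ((13−3)/6)² = 2.778
te_Sound mix = (1 + 4·4 + 13)/6 = 30/6 = 5; σ²_Sound mix = ((13−1)/6)² = 4.000
te_Color grade = (2 + 4·3 + 16)/6 = 30/6 = 5; σ²_Color grade = ((16−2)/6)² = 5.444

Forward pass:
ES_Pickup shots = 0; EF_Pickup shots = 2
ES_Editing = 0; EF_Editing = 8
ES_Sound mix = max(EF_Pickup shots=2, EF_Editing=8) = 8; EF_Sound mix = 8+5 = 13
ES_Color grade = max(EF_Pickup shots=2, EF_Sound mix=13) = 13; EF_Color grade = 13+5 = 18
Expected project duration μ = 18 days. Critical path: Editing → Sound mix → Color grade.

Variance along critical path = 2.778 + 4.000 + 5.444 = 12.222; σ = √12.222 = 3.496 days.
Z = (21 − 18) / 3.496 = 0.858
P(T ≤ 21) = Φ(0.858) ≈ 0.805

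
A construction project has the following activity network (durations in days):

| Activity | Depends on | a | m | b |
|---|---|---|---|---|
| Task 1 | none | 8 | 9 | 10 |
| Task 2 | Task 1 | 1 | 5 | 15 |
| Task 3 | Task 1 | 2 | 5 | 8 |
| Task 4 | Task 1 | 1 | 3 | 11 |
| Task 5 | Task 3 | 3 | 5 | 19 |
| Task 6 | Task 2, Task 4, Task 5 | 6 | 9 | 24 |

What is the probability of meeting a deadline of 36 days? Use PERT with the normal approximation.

te_Task 1 = (8 + 4·9 + 10)/6 = 54/6 = 9; σ²_Task 1 = ((10−8)/6)² = 0.111
te_Task 2 = (1 + 4·5 + 15)/6 = 36/6 = 6; σ²_Task 2 = ((15−1)/6)² = 5.444
te_Task 3 = (2 + 4·5 + 8)/6 = 30/6 = 5; σ²_Task 3 = ((8−2)/6)² = 1.000
te_Task 4 = (1 + 4·3 + 11)/6 = 24/6 = 4; σ²_Task 4 = ((11−1)/6)² = 2.778
te_Task 5 = (3 + 4·5 + 19)/6 = 42/6 = 7; σ²_Task 5 = ((19−3)/6)² = 7.111
te_Task 6 = (6 + 4·9 + 24)/6 = 66/6 = 11; σ²_Task 6 = ((24−6)/6)² = 9.000

Forward pass:
ES_Task 1 = 0; EF_Task 1 = 9
ES_Task 2 = 9; EF_Task 2 = 9+6 = 15
ES_Task 3 = 9; EF_Task 3 = 9+5 = 14
ES_Task 4 = 9; EF_Task 4 = 9+4 = 13
ES_Task 5 = 14; EF_Task 5 = 14+7 = 21
ES_Task 6 = max(EF_Task 2=15, EF_Task 4=13, EF_Task 5=21) = 21; EF_Task 6 = 21+11 = 32
Expected project duration μ = 32 days. Critical path: Task 1 → Task 3 → Task 5 → Task 6.

Variance along critical path = 0.111 + 1.000 + 7.111 + 9.000 = 17.222; σ = √17.222 = 4.150 days.
Z = (36 − 32) / 4.150 = 0.964
P(T ≤ 36) = Φ(0.964) ≈ 0.832

0.832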